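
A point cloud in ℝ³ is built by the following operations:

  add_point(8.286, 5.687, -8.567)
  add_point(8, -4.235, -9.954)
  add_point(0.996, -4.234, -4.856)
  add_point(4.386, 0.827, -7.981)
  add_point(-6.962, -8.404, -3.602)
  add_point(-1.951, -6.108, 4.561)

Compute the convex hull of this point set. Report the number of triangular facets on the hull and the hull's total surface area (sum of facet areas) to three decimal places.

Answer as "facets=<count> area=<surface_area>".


facets=6 area=352.299

5 of the 6 inputs are extreme points: [0, 1, 3, 4, 5].

Area of each hull facet:
  f1: (p5, p0, p4) → 99.4431
  f2: (p5, p1, p4) → 81.0090
  f3: (p5, p1, p0) → 88.6867
  f4: (p3, p0, p4) → 13.4854
  f5: (p3, p1, p4) → 49.7971
  f6: (p3, p1, p0) → 19.8775
Σ area = 352.299

Euler characteristic 5−9+6 = 2 ✓


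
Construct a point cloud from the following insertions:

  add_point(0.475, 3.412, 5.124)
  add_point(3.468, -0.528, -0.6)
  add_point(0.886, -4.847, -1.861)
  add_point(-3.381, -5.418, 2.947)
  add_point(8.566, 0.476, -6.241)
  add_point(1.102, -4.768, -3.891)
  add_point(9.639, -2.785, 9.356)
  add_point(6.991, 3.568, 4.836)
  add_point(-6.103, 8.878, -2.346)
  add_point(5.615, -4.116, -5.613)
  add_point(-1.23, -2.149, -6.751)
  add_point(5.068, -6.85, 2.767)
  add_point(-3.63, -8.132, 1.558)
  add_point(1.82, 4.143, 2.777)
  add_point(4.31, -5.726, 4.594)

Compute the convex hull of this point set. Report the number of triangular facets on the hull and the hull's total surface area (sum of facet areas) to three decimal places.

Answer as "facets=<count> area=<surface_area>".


facets=18 area=679.031

Extreme-point indices: [0, 3, 4, 5, 6, 7, 8, 9, 10, 11, 12] — 11 of 15 on the boundary.

Facet areas (half cross-product norm):
  f1: (p10, p12, p8) → 66.9096
  f2: (p4, p10, p8) → 64.6404
  f3: (p7, p4, p8) → 89.5036
  f4: (p7, p4, p6) → 45.9526
  f5: (p7, p0, p8) → 31.2253
  f6: (p7, p0, p6) → 25.7984
  f7: (p9, p4, p6) → 42.5239
  f8: (p9, p4, p10) → 19.1124
  f9: (p3, p12, p6) → 20.3920
  f10: (p3, p0, p6) → 58.2791
  f11: (p3, p12, p8) → 18.0075
  f12: (p3, p0, p8) → 55.9873
  f13: (p11, p12, p6) → 29.8506
  f14: (p11, p9, p6) → 33.8162
  f15: (p11, p9, p12) → 39.1781
  f16: (p5, p10, p12) → 16.7314
  f17: (p5, p9, p12) → 10.2678
  f18: (p5, p9, p10) → 10.8551
Σ area = 679.031

Euler: V−E+F = 11−27+18 = 2.


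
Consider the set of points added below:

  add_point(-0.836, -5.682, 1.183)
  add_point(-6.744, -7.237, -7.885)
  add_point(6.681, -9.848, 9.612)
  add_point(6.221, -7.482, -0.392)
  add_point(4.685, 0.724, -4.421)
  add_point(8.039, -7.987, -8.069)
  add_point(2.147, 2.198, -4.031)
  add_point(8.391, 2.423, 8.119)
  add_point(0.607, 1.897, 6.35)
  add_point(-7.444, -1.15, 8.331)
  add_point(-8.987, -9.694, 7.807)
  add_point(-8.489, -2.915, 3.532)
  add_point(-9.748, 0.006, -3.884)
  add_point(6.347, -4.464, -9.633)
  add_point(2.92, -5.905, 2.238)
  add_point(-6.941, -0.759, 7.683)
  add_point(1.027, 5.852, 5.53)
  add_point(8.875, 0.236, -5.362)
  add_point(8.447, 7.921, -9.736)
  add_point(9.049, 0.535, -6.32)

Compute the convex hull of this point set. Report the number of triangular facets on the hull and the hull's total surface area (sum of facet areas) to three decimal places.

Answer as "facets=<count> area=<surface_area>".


facets=18 area=1320.437

Hull vertices (11/20): indices [1, 2, 5, 7, 9, 10, 12, 13, 16, 18, 19].

Per-facet area ½‖(b−a)×(c−a)‖:
  f1: (p16, p18, p12) → 129.5972
  f2: (p5, p18, p19) → 21.9700
  f3: (p9, p16, p12) → 69.8711
  f4: (p7, p16, p18) → 72.7825
  f5: (p7, p9, p2) → 94.8277
  f6: (p7, p9, p16) → 45.7760
  f7: (p7, p18, p19) → 56.8424
  f8: (p7, p5, p19) → 60.5049
  f9: (p7, p5, p2) → 108.2274
  f10: (p10, p5, p2) → 140.5083
  f11: (p10, p9, p12) → 54.2931
  f12: (p10, p9, p2) → 67.5535
  f13: (p1, p18, p12) → 90.4613
  f14: (p1, p10, p12) → 65.6962
  f15: (p1, p10, p5) → 117.4890
  f16: (p13, p5, p18) → 17.1550
  f17: (p13, p1, p18) → 78.8895
  f18: (p13, p1, p5) → 27.9919
Σ area = 1320.437

Euler characteristic 11−27+18 = 2 ✓


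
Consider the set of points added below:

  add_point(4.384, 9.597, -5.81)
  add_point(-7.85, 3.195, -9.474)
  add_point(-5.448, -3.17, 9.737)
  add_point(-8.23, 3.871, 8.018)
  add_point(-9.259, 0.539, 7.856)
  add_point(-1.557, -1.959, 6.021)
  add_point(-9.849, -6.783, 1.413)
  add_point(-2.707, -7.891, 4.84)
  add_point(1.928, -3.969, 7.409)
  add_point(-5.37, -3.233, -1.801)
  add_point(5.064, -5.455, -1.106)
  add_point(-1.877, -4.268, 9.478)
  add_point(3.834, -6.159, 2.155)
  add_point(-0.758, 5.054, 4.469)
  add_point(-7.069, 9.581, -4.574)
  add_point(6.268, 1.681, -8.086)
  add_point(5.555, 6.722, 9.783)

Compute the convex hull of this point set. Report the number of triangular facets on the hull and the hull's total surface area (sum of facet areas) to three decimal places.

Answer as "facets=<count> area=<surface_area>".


14 of the 17 inputs are extreme points: [0, 1, 2, 3, 4, 6, 7, 8, 10, 11, 12, 14, 15, 16].

Area of each hull facet:
  f1: (p10, p1, p6) → 107.4981
  f2: (p10, p1, p15) → 71.7005
  f3: (p10, p16, p15) → 81.9589
  f4: (p0, p1, p15) → 57.6111
  f5: (p0, p16, p15) → 66.9622
  f6: (p4, p1, p6) → 72.7770
  f7: (p14, p3, p16) → 98.2921
  f8: (p14, p0, p16) → 91.5268
  f9: (p14, p0, p1) → 46.5556
  f10: (p14, p4, p1) → 62.7761
  f11: (p14, p4, p3) → 22.4480
  f12: (p7, p10, p6) → 36.9256
  f13: (p8, p11, p16) → 24.3023
  f14: (p8, p7, p11) → 12.6210
  f15: (p2, p4, p6) → 26.8058
  f16: (p2, p7, p6) → 29.0540
  f17: (p2, p7, p11) → 11.0740
  f18: (p2, p4, p3) → 8.9673
  f19: (p2, p3, p16) → 54.0288
  f20: (p2, p11, p16) → 23.7838
  f21: (p12, p10, p16) → 25.9004
  f22: (p12, p8, p16) → 31.4491
  f23: (p12, p7, p10) → 9.2903
  f24: (p12, p8, p7) → 18.6452
Σ area = 1092.954

Euler characteristic 14−36+24 = 2 ✓

facets=24 area=1092.954


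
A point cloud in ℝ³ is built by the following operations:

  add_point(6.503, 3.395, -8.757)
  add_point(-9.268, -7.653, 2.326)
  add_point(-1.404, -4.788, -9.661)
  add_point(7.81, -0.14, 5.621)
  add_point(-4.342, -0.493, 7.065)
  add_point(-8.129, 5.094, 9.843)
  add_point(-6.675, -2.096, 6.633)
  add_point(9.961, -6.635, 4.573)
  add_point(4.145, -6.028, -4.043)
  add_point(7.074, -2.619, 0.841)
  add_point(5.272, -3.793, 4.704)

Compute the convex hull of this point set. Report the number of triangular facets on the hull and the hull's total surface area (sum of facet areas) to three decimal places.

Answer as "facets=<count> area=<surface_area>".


facets=12 area=833.851

8 of the 11 inputs are extreme points: [0, 1, 2, 3, 5, 6, 7, 8].

Area of each hull facet:
  f1: (p2, p5, p1) → 106.1750
  f2: (p0, p2, p5) → 128.5785
  f3: (p6, p7, p1) → 64.9124
  f4: (p6, p5, p1) → 16.5777
  f5: (p6, p5, p7) → 61.8725
  f6: (p8, p7, p1) → 76.9766
  f7: (p8, p2, p1) → 56.8176
  f8: (p8, p0, p7) → 53.7960
  f9: (p8, p0, p2) → 41.2883
  f10: (p3, p5, p7) → 47.5716
  f11: (p3, p0, p7) → 51.1622
  f12: (p3, p0, p5) → 128.1229
Σ area = 833.851

Check V−E+F: 8 − 18 + 12 = 2.


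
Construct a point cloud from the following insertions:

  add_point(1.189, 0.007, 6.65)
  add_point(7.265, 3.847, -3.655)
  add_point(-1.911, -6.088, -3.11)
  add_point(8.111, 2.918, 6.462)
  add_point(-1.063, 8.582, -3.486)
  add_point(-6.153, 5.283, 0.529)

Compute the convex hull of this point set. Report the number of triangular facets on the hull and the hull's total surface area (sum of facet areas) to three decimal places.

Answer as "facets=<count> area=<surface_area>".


Points on the hull: [0, 1, 2, 3, 4, 5] (6 of 6).

Triangle areas on the boundary:
  f1: (p1, p2, p3) → 68.9052
  f2: (p0, p3, p5) → 37.2451
  f3: (p0, p2, p5) → 59.9895
  f4: (p0, p2, p3) → 40.6720
  f5: (p4, p3, p5) → 53.0202
  f6: (p4, p1, p3) → 48.5970
  f7: (p4, p2, p5) → 46.0775
  f8: (p4, p1, p2) → 63.1471
Σ area = 417.654

Check V−E+F: 6 − 12 + 8 = 2.

facets=8 area=417.654


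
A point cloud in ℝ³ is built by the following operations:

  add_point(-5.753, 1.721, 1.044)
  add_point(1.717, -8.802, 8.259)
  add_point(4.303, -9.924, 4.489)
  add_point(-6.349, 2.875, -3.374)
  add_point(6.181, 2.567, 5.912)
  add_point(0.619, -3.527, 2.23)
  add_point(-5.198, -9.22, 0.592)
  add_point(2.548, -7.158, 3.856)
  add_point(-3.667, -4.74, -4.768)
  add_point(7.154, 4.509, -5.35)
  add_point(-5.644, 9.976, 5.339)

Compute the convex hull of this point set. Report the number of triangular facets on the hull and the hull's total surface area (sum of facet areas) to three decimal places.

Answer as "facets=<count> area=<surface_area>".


facets=14 area=746.811

Extreme-point indices: [0, 1, 2, 3, 4, 6, 8, 9, 10] — 9 of 11 on the boundary.

Per-facet area ½‖(b−a)×(c−a)‖:
  f1: (p10, p9, p3) → 77.3710
  f2: (p4, p2, p9) → 72.7227
  f3: (p4, p10, p9) → 79.9564
  f4: (p8, p9, p3) → 54.7187
  f5: (p8, p2, p9) → 93.0840
  f6: (p6, p8, p2) → 36.4986
  f7: (p6, p8, p3) → 27.0421
  f8: (p1, p6, p2) → 23.6326
  f9: (p1, p6, p10) → 100.0797
  f10: (p1, p4, p2) → 29.0237
  f11: (p1, p4, p10) → 85.2897
  f12: (p0, p10, p3) → 20.8924
  f13: (p0, p6, p3) → 24.6434
  f14: (p0, p6, p10) → 21.8559
Σ area = 746.811

Euler: V−E+F = 9−21+14 = 2.


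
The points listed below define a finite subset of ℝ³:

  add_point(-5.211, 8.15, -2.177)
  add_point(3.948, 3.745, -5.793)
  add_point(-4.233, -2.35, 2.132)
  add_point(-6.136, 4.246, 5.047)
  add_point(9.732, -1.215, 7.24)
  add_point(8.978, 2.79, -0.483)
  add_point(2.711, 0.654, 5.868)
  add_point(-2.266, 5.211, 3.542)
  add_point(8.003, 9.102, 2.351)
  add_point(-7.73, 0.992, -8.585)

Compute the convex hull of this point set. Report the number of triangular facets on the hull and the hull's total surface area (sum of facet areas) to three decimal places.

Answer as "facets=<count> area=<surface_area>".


Points on the hull: [0, 1, 2, 3, 4, 5, 8, 9] (8 of 10).

Area of each hull facet:
  f1: (p2, p4, p9) → 72.0944
  f2: (p3, p2, p9) → 43.8290
  f3: (p3, p8, p4) → 85.5274
  f4: (p3, p2, p4) → 55.5734
  f5: (p1, p4, p9) → 81.2956
  f6: (p0, p3, p9) → 40.2469
  f7: (p0, p3, p8) → 57.2353
  f8: (p0, p1, p9) → 51.1822
  f9: (p0, p1, p8) → 56.3867
  f10: (p5, p8, p4) → 30.4381
  f11: (p5, p1, p4) → 21.1206
  f12: (p5, p1, p8) → 25.6880
Σ area = 620.618

Euler: V−E+F = 8−18+12 = 2.

facets=12 area=620.618


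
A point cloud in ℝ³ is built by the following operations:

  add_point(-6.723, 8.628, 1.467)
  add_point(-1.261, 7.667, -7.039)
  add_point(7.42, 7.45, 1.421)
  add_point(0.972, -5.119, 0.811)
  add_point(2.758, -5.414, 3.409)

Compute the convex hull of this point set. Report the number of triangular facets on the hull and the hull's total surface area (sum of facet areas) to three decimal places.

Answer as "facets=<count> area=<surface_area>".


facets=6 area=355.251

Points on the hull: [0, 1, 2, 3, 4] (5 of 5).

Area of each hull facet:
  f1: (p4, p2, p0) → 94.7578
  f2: (p1, p2, p0) → 60.3377
  f3: (p3, p4, p0) → 23.6314
  f4: (p3, p1, p0) → 74.0542
  f5: (p3, p4, p2) → 21.8880
  f6: (p3, p1, p2) → 80.5817
Σ area = 355.251

Euler: V−E+F = 5−9+6 = 2.


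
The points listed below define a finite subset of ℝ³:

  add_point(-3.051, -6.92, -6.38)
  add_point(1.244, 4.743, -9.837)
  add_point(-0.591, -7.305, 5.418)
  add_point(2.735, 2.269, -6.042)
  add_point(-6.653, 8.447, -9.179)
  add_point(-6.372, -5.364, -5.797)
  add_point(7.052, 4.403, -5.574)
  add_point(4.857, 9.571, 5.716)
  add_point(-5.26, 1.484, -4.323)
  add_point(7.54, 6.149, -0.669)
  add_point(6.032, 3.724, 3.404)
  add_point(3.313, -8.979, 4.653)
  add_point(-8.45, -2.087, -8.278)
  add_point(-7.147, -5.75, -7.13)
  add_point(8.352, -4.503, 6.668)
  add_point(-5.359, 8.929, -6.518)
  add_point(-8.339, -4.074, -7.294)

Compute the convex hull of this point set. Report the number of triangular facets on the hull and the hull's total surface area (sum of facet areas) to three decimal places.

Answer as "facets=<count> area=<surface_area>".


Hull vertices (13/17): indices [0, 1, 2, 4, 6, 7, 9, 11, 12, 13, 14, 15, 16].

Per-facet area ½‖(b−a)×(c−a)‖:
  f1: (p4, p1, p12) → 45.3112
  f2: (p2, p7, p14) → 68.6120
  f3: (p9, p7, p14) → 49.8888
  f4: (p9, p4, p7) → 64.3970
  f5: (p6, p0, p1) → 46.4183
  f6: (p6, p9, p14) → 32.6976
  f7: (p6, p4, p1) → 22.4509
  f8: (p6, p9, p4) → 37.5474
  f9: (p13, p1, p12) → 23.1832
  f10: (p13, p0, p1) → 27.8914
  f11: (p11, p2, p14) → 14.2188
  f12: (p11, p6, p14) → 53.2690
  f13: (p11, p6, p0) → 94.8089
  f14: (p11, p13, p2) → 29.2957
  f15: (p11, p13, p0) → 20.9985
  f16: (p15, p2, p7) → 137.0426
  f17: (p15, p4, p7) → 6.3877
  f18: (p15, p4, p12) → 15.8791
  f19: (p16, p13, p12) → 1.4007
  f20: (p16, p13, p2) → 13.3019
  f21: (p16, p15, p12) → 8.1836
  f22: (p16, p15, p2) → 101.6806
Σ area = 914.865

Euler: V−E+F = 13−33+22 = 2.

facets=22 area=914.865


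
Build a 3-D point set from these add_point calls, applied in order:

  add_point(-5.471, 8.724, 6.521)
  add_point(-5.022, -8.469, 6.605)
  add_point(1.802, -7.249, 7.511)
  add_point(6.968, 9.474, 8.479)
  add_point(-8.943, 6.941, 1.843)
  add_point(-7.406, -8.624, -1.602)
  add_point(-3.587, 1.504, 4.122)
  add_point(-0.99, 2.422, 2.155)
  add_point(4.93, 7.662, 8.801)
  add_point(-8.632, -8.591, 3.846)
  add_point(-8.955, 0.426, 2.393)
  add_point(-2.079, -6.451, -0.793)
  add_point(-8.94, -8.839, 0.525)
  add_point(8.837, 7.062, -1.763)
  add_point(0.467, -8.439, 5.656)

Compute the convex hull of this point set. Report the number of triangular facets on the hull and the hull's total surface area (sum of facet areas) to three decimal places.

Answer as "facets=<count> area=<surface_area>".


facets=22 area=828.054

Points on the hull: [0, 1, 2, 3, 4, 5, 8, 9, 10, 11, 12, 13, 14] (13 of 15).

Facet areas (half cross-product norm):
  f1: (p4, p12, p10) → 8.6335
  f2: (p4, p0, p13) → 50.4603
  f3: (p3, p0, p13) → 67.4011
  f4: (p3, p0, p8) → 11.3990
  f5: (p1, p0, p8) → 91.2928
  f6: (p5, p4, p12) → 20.8309
  f7: (p5, p4, p13) → 144.0416
  f8: (p5, p11, p13) → 25.9583
  f9: (p9, p1, p0) → 39.0866
  f10: (p9, p4, p10) → 2.5123
  f11: (p9, p4, p0) → 46.9295
  f12: (p9, p12, p10) → 15.2233
  f13: (p9, p1, p12) → 5.5877
  f14: (p2, p3, p8) → 12.9932
  f15: (p2, p1, p8) → 49.4208
  f16: (p2, p3, p13) → 91.4422
  f17: (p14, p2, p1) → 6.6073
  f18: (p14, p1, p12) → 18.5722
  f19: (p14, p5, p12) → 13.9918
  f20: (p14, p5, p11) → 19.6653
  f21: (p14, p11, p13) → 62.6883
  f22: (p14, p2, p13) → 23.3153
Σ area = 828.054

Euler characteristic 13−33+22 = 2 ✓


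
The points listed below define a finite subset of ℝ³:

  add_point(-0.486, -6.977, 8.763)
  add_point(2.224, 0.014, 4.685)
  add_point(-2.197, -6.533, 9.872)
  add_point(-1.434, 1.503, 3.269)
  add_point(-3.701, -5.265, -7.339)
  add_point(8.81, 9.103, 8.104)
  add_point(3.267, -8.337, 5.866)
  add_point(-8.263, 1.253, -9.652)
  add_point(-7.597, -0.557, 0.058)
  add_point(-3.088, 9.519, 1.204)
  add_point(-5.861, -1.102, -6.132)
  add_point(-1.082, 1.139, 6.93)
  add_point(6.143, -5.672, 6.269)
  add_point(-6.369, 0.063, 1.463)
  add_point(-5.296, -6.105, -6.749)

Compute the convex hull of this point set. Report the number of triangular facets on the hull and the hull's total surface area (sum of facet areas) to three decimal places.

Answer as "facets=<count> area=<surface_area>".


Hull vertices (12/15): indices [0, 2, 4, 5, 6, 7, 8, 9, 11, 12, 13, 14].

Facet areas (half cross-product norm):
  f1: (p9, p5, p7) → 75.2054
  f2: (p4, p5, p7) → 101.5954
  f3: (p0, p2, p6) → 0.5285
  f4: (p8, p9, p7) → 54.8960
  f5: (p11, p2, p5) → 40.2106
  f6: (p11, p9, p5) → 62.8412
  f7: (p11, p9, p2) → 16.8394
  f8: (p12, p4, p5) → 125.0288
  f9: (p12, p4, p6) → 28.7881
  f10: (p12, p0, p6) → 9.2456
  f11: (p12, p2, p5) → 67.5438
  f12: (p12, p0, p2) → 3.2723
  f13: (p14, p2, p6) → 54.0189
  f14: (p14, p4, p6) → 14.4519
  f15: (p14, p8, p2) → 56.6415
  f16: (p14, p4, p7) → 7.8546
  f17: (p14, p8, p7) → 35.7208
  f18: (p13, p9, p2) → 51.4980
  f19: (p13, p8, p2) → 9.2714
  f20: (p13, p8, p9) → 8.6142
Σ area = 824.066

Euler characteristic 12−30+20 = 2 ✓

facets=20 area=824.066


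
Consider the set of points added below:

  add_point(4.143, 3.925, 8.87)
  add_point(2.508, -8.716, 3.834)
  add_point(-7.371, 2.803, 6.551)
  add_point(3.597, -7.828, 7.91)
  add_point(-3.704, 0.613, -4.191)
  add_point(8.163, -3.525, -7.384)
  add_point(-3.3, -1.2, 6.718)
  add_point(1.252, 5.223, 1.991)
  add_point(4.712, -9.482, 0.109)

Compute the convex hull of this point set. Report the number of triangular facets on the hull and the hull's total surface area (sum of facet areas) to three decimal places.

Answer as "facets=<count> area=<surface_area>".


facets=12 area=598.107

Hull vertices (8/9): indices [0, 1, 2, 3, 4, 5, 7, 8].

Area of each hull facet:
  f1: (p3, p0, p2) → 68.7900
  f2: (p3, p8, p5) → 31.4730
  f3: (p3, p0, p5) → 95.6657
  f4: (p4, p8, p5) → 62.8319
  f5: (p1, p3, p2) → 32.8122
  f6: (p1, p3, p8) → 6.6684
  f7: (p1, p4, p2) → 76.7211
  f8: (p1, p4, p8) → 29.9549
  f9: (p7, p0, p5) → 52.6119
  f10: (p7, p4, p5) → 58.5863
  f11: (p7, p0, p2) → 37.7567
  f12: (p7, p4, p2) → 44.2354
Σ area = 598.107

Euler characteristic 8−18+12 = 2 ✓


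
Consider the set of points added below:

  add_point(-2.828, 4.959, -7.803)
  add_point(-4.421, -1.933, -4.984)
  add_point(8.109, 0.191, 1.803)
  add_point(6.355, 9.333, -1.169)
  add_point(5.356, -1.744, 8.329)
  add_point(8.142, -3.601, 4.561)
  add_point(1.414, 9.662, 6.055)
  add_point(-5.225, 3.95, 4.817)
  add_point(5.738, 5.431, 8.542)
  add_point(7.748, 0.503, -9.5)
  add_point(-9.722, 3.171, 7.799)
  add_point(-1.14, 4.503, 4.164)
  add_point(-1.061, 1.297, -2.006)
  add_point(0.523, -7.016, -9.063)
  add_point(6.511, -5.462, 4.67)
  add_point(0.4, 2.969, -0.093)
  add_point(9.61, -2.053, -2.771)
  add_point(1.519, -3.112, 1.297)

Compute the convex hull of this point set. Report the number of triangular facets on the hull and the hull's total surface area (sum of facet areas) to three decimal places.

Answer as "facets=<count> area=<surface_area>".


Points on the hull: [0, 1, 3, 4, 5, 6, 8, 9, 10, 13, 14, 16] (12 of 18).

Facet areas (half cross-product norm):
  f1: (p13, p9, p16) → 38.5540
  f2: (p0, p6, p10) → 95.4002
  f3: (p0, p13, p9) → 56.4691
  f4: (p8, p6, p10) → 41.7462
  f5: (p8, p4, p10) → 55.1050
  f6: (p14, p13, p16) → 53.0105
  f7: (p14, p13, p10) → 138.9648
  f8: (p14, p4, p10) → 38.8855
  f9: (p3, p0, p6) → 53.1417
  f10: (p3, p0, p9) → 62.1338
  f11: (p3, p8, p6) → 28.5433
  f12: (p3, p9, p16) → 42.7186
  f13: (p3, p8, p16) → 61.1837
  f14: (p1, p13, p10) → 30.3370
  f15: (p1, p0, p10) → 55.9649
  f16: (p1, p0, p13) → 30.1456
  f17: (p5, p8, p16) → 37.6390
  f18: (p5, p8, p4) → 16.8987
  f19: (p5, p14, p16) → 8.9562
  f20: (p5, p14, p4) → 6.1976
Σ area = 951.995

Check V−E+F: 12 − 30 + 20 = 2.

facets=20 area=951.995


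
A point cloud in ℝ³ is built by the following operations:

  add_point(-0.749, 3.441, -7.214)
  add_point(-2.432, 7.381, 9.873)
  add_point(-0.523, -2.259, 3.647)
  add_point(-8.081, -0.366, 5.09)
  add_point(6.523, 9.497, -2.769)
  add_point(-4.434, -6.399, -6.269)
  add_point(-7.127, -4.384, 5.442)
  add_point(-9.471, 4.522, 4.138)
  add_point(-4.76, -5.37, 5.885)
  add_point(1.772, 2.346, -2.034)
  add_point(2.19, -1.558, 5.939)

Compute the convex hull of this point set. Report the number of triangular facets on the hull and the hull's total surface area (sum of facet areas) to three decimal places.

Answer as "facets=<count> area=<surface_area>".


9 of the 11 inputs are extreme points: [0, 1, 3, 4, 5, 6, 7, 8, 10].

Facet areas (half cross-product norm):
  f1: (p1, p4, p7) → 74.4008
  f2: (p0, p4, p7) → 74.9828
  f3: (p0, p5, p7) → 73.9945
  f4: (p0, p5, p4) → 36.7821
  f5: (p6, p8, p1) → 17.4446
  f6: (p6, p5, p7) → 56.4862
  f7: (p6, p8, p5) → 15.7732
  f8: (p10, p1, p4) → 76.3689
  f9: (p10, p8, p1) → 42.8112
  f10: (p10, p5, p4) → 107.6194
  f11: (p10, p8, p5) → 48.3479
  f12: (p3, p1, p7) → 24.5994
  f13: (p3, p6, p7) → 1.1677
  f14: (p3, p6, p1) → 18.6649
Σ area = 669.444

Check V−E+F: 9 − 21 + 14 = 2.

facets=14 area=669.444


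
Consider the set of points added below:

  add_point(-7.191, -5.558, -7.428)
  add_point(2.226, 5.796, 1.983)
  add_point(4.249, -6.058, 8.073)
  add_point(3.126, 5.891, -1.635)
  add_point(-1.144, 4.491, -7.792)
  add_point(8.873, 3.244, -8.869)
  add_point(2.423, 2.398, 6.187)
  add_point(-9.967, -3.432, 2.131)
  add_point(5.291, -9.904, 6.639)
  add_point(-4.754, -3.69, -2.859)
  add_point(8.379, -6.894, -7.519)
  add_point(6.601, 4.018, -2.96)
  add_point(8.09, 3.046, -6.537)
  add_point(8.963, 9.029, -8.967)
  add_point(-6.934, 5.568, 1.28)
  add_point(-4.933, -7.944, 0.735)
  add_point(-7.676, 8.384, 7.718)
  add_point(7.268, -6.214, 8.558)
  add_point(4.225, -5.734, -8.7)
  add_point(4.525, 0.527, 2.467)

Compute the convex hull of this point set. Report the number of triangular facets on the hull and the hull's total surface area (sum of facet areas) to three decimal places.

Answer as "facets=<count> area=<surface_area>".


Hull vertices (15/20): indices [0, 1, 2, 4, 5, 6, 7, 8, 10, 13, 14, 15, 16, 17, 18].

Facet areas (half cross-product norm):
  f1: (p14, p16, p7) → 32.5168
  f2: (p6, p17, p13) → 85.0101
  f3: (p6, p16, p17) → 35.6851
  f4: (p2, p17, p8) → 6.3009
  f5: (p2, p16, p17) → 21.2881
  f6: (p2, p8, p7) → 32.0644
  f7: (p2, p16, p7) → 102.2369
  f8: (p0, p14, p7) → 48.5104
  f9: (p0, p18, p13) → 85.2187
  f10: (p5, p17, p13) → 50.1268
  f11: (p5, p18, p13) → 13.0423
  f12: (p1, p16, p13) → 48.7687
  f13: (p1, p6, p13) → 22.5852
  f14: (p1, p6, p16) → 31.0181
  f15: (p15, p8, p7) → 32.0679
  f16: (p15, p0, p7) → 29.8912
  f17: (p4, p0, p13) → 37.4474
  f18: (p4, p0, p14) → 61.9493
  f19: (p4, p16, p13) → 90.2835
  f20: (p4, p14, p16) → 19.4925
  f21: (p10, p5, p18) → 22.1853
  f22: (p10, p15, p8) → 83.6947
  f23: (p10, p17, p8) → 33.7127
  f24: (p10, p5, p17) → 82.2214
  f25: (p10, p0, p18) → 11.3086
  f26: (p10, p15, p0) → 66.1342
Σ area = 1184.761

Check V−E+F: 15 − 39 + 26 = 2.

facets=26 area=1184.761


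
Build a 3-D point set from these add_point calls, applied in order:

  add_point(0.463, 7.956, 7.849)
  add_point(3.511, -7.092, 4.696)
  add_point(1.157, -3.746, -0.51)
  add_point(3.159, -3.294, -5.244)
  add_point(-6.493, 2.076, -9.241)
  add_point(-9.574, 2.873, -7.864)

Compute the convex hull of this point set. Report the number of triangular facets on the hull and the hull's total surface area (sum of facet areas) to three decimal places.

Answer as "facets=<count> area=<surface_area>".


Hull vertices (5/6): indices [0, 1, 3, 4, 5].

Per-facet area ½‖(b−a)×(c−a)‖:
  f1: (p0, p1, p5) → 143.7401
  f2: (p4, p1, p5) → 32.3684
  f3: (p4, p0, p5) → 33.4037
  f4: (p3, p0, p1) → 82.3483
  f5: (p3, p4, p1) → 53.8621
  f6: (p3, p4, p0) → 101.1863
Σ area = 446.909

Euler: V−E+F = 5−9+6 = 2.

facets=6 area=446.909


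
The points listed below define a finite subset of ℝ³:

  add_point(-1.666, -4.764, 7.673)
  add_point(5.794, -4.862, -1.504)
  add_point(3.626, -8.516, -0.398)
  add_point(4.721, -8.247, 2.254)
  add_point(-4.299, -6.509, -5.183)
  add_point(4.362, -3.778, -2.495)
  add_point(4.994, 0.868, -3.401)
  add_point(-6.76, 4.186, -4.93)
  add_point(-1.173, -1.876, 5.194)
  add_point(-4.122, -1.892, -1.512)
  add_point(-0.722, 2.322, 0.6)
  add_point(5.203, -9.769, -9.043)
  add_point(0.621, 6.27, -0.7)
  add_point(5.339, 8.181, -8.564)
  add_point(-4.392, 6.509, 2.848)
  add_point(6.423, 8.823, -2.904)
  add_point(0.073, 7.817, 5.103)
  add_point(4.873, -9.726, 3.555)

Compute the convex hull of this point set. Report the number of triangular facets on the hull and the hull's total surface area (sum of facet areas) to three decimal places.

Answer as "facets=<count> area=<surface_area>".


facets=16 area=875.423

Points on the hull: [0, 1, 4, 7, 11, 13, 14, 15, 16, 17] (10 of 18).

Facet areas (half cross-product norm):
  f1: (p13, p11, p7) → 113.4439
  f2: (p13, p11, p15) → 51.5627
  f3: (p13, p16, p15) → 23.0071
  f4: (p4, p11, p7) → 51.1086
  f5: (p4, p0, p7) → 72.2505
  f6: (p17, p16, p15) → 92.8678
  f7: (p17, p16, p0) → 55.9536
  f8: (p17, p4, p11) → 62.6494
  f9: (p17, p4, p0) → 56.5924
  f10: (p14, p13, p7) → 55.8093
  f11: (p14, p13, p16) → 37.7207
  f12: (p14, p0, p7) → 52.3583
  f13: (p14, p16, p0) → 32.2068
  f14: (p1, p11, p15) → 55.1477
  f15: (p1, p17, p15) → 31.5883
  f16: (p1, p17, p11) → 31.1565
Σ area = 875.423

Euler: V−E+F = 10−24+16 = 2.


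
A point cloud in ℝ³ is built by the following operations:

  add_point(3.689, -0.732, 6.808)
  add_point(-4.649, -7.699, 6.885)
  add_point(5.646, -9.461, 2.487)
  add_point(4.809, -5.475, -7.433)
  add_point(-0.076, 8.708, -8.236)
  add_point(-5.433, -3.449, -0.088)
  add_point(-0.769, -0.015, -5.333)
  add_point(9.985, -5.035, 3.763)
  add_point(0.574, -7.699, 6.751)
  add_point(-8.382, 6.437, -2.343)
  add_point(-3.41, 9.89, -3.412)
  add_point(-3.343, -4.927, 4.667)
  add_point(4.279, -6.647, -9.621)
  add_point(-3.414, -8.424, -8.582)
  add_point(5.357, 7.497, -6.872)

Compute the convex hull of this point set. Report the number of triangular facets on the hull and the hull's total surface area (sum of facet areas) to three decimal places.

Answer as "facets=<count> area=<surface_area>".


facets=18 area=967.554

11 of the 15 inputs are extreme points: [0, 1, 2, 4, 7, 8, 9, 10, 12, 13, 14].

Facet areas (half cross-product norm):
  f1: (p14, p12, p7) → 100.5176
  f2: (p0, p1, p9) → 87.5483
  f3: (p0, p14, p7) → 65.3674
  f4: (p13, p1, p9) → 118.0801
  f5: (p8, p0, p7) → 30.8879
  f6: (p8, p0, p1) → 18.2038
  f7: (p10, p0, p9) → 49.9073
  f8: (p10, p0, p14) → 75.1263
  f9: (p4, p14, p12) → 41.2324
  f10: (p4, p13, p12) → 63.6762
  f11: (p4, p10, p14) → 15.8682
  f12: (p4, p13, p9) → 85.1603
  f13: (p4, p10, p9) → 16.1288
  f14: (p2, p13, p12) → 49.6697
  f15: (p2, p12, p7) → 39.3158
  f16: (p2, p8, p7) → 21.2466
  f17: (p2, p13, p1) → 77.8811
  f18: (p2, p8, p1) → 11.7360
Σ area = 967.554

Euler characteristic 11−27+18 = 2 ✓


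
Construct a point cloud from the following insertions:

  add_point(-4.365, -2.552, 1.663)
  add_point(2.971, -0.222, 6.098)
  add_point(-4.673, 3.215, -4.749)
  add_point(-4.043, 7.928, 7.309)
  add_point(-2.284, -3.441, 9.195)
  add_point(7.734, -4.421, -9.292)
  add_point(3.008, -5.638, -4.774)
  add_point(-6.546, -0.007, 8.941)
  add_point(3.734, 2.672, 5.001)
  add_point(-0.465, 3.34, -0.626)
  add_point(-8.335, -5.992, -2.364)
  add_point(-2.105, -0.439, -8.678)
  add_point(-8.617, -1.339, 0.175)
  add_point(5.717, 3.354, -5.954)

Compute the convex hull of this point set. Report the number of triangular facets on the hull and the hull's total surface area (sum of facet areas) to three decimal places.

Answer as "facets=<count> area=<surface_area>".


facets=20 area=740.130

Points on the hull: [1, 2, 3, 4, 5, 6, 7, 8, 10, 11, 12, 13] (12 of 14).

Area of each hull facet:
  f1: (p2, p3, p12) → 47.2122
  f2: (p10, p2, p12) → 20.3003
  f3: (p7, p3, p12) → 38.5948
  f4: (p7, p4, p3) → 21.6187
  f5: (p7, p10, p12) → 19.7435
  f6: (p7, p10, p4) → 35.0256
  f7: (p13, p2, p3) → 67.6940
  f8: (p13, p8, p5) → 45.1922
  f9: (p13, p8, p3) → 50.6115
  f10: (p6, p4, p5) → 26.3683
  f11: (p6, p10, p5) → 20.8423
  f12: (p6, p10, p4) → 74.2467
  f13: (p11, p10, p5) → 51.2962
  f14: (p11, p10, p2) → 29.3859
  f15: (p11, p13, p5) → 37.9442
  f16: (p11, p13, p2) → 27.0021
  f17: (p1, p4, p3) → 36.6160
  f18: (p1, p8, p3) → 15.0322
  f19: (p1, p4, p5) → 49.2005
  f20: (p1, p8, p5) → 26.2026
Σ area = 740.130

Check V−E+F: 12 − 30 + 20 = 2.


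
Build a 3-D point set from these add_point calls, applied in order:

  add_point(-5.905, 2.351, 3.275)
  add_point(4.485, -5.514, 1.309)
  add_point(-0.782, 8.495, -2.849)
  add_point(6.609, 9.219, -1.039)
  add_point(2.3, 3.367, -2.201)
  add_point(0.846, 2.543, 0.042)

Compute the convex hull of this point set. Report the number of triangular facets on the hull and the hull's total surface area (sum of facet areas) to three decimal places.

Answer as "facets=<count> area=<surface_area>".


facets=6 area=252.024

Points on the hull: [0, 1, 2, 3, 4] (5 of 6).

Per-facet area ½‖(b−a)×(c−a)‖:
  f1: (p1, p3, p0) → 88.7191
  f2: (p2, p3, p0) → 35.1959
  f3: (p4, p1, p0) → 48.2986
  f4: (p4, p2, p0) → 28.6714
  f5: (p4, p1, p3) → 30.4850
  f6: (p4, p2, p3) → 20.6538
Σ area = 252.024

Check V−E+F: 5 − 9 + 6 = 2.


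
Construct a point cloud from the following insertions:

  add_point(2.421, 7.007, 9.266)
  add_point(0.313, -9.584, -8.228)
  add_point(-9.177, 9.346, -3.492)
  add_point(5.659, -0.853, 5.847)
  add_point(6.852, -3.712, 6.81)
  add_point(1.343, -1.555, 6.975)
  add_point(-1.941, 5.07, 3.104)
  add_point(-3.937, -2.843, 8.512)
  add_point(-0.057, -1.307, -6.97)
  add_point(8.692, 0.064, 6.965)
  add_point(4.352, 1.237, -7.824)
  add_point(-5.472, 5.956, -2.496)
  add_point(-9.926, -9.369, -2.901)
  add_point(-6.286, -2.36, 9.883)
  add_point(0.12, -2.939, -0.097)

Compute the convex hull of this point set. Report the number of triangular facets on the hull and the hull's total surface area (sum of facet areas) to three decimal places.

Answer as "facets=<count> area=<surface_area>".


facets=12 area=1047.233

Points on the hull: [0, 1, 2, 4, 9, 10, 12, 13] (8 of 15).

Per-facet area ½‖(b−a)×(c−a)‖:
  f1: (p13, p2, p12) → 125.8288
  f2: (p4, p13, p12) → 101.8823
  f3: (p4, p13, p9) → 26.9400
  f4: (p0, p13, p9) → 61.5140
  f5: (p0, p13, p2) → 105.5475
  f6: (p0, p10, p9) → 74.4591
  f7: (p0, p10, p2) → 128.8957
  f8: (p1, p10, p9) → 89.1581
  f9: (p1, p4, p9) → 31.7224
  f10: (p1, p4, p12) → 100.2755
  f11: (p1, p2, p12) → 108.1084
  f12: (p1, p10, p2) → 92.9016
Σ area = 1047.233

Euler: V−E+F = 8−18+12 = 2.


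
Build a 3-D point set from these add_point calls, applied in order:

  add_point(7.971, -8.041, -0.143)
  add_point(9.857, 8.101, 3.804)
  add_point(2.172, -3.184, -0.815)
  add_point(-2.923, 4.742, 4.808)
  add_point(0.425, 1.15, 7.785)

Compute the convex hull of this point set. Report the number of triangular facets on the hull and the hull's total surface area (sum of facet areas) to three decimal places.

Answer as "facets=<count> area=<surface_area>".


Extreme-point indices: [0, 1, 2, 3, 4] — 5 of 5 on the boundary.

Per-facet area ½‖(b−a)×(c−a)‖:
  f1: (p4, p1, p3) → 35.4322
  f2: (p4, p0, p1) → 86.2700
  f3: (p2, p1, p3) → 69.2754
  f4: (p2, p0, p1) → 54.6117
  f5: (p2, p4, p3) → 28.0234
  f6: (p2, p4, p0) → 34.9260
Σ area = 308.539

Euler characteristic 5−9+6 = 2 ✓

facets=6 area=308.539


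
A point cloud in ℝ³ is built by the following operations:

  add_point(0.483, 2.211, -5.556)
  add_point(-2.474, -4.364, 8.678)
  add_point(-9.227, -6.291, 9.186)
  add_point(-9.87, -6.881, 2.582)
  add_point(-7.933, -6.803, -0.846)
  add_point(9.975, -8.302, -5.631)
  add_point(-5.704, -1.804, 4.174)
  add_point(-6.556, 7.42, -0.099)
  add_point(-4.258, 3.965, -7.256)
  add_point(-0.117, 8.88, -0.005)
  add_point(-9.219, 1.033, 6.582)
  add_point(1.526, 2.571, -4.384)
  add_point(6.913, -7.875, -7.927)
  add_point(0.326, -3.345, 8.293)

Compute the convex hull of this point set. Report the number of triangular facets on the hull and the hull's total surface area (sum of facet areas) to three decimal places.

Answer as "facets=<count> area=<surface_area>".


facets=22 area=853.867

13 of the 14 inputs are extreme points: [0, 1, 2, 3, 4, 5, 7, 8, 9, 10, 11, 12, 13].

Area of each hull facet:
  f1: (p2, p5, p3) → 68.4978
  f2: (p13, p9, p5) → 127.9729
  f3: (p4, p8, p3) → 20.9110
  f4: (p0, p8, p9) → 23.0525
  f5: (p7, p8, p9) → 26.9334
  f6: (p7, p8, p3) → 60.6834
  f7: (p1, p2, p5) → 53.8241
  f8: (p1, p13, p5) → 22.7239
  f9: (p11, p9, p5) → 31.8480
  f10: (p11, p0, p9) → 5.6444
  f11: (p12, p0, p8) → 23.8780
  f12: (p12, p4, p8) → 98.1327
  f13: (p12, p11, p5) → 22.7506
  f14: (p12, p11, p0) → 9.8130
  f15: (p12, p5, p3) → 35.5776
  f16: (p12, p4, p3) → 18.7776
  f17: (p10, p7, p9) → 29.0091
  f18: (p10, p1, p2) → 26.2461
  f19: (p10, p2, p3) → 25.0775
  f20: (p10, p7, p3) → 40.8079
  f21: (p10, p13, p9) → 69.9259
  f22: (p10, p1, p13) → 11.7792
Σ area = 853.867

Euler: V−E+F = 13−33+22 = 2.


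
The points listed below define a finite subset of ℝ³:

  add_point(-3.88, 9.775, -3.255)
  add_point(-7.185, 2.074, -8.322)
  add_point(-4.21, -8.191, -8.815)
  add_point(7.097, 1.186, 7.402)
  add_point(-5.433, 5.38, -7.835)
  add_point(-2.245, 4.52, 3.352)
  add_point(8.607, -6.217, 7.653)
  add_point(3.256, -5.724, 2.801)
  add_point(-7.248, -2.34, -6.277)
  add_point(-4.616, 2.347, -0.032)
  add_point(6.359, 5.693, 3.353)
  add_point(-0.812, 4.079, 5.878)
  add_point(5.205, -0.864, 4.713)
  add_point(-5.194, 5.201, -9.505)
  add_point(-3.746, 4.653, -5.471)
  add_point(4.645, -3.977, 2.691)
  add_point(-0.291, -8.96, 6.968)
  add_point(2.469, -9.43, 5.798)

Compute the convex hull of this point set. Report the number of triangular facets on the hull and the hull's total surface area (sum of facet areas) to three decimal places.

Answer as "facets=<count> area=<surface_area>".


facets=24 area=829.304

14 of the 18 inputs are extreme points: [0, 1, 2, 3, 4, 5, 6, 8, 9, 10, 11, 13, 16, 17].

Triangle areas on the boundary:
  f1: (p16, p2, p8) → 56.2763
  f2: (p1, p2, p8) → 13.8134
  f3: (p1, p2, p13) → 16.4181
  f4: (p10, p13, p0) → 47.1447
  f5: (p10, p2, p6) → 129.3002
  f6: (p10, p2, p13) → 116.0576
  f7: (p9, p16, p8) → 57.6038
  f8: (p9, p1, p8) → 19.6323
  f9: (p9, p1, p0) → 33.4079
  f10: (p17, p2, p6) → 48.0790
  f11: (p17, p16, p6) → 8.6282
  f12: (p17, p16, p2) → 24.4302
  f13: (p4, p13, p0) → 3.8038
  f14: (p4, p1, p0) → 7.5570
  f15: (p4, p1, p13) → 3.1623
  f16: (p11, p9, p16) → 46.8629
  f17: (p11, p10, p0) → 43.1902
  f18: (p3, p16, p6) → 35.1303
  f19: (p3, p11, p16) → 51.6406
  f20: (p3, p10, p6) → 14.7385
  f21: (p3, p11, p10) → 22.9194
  f22: (p5, p9, p0) → 18.6550
  f23: (p5, p11, p0) → 6.7491
  f24: (p5, p11, p9) → 4.1030
Σ area = 829.304

Check V−E+F: 14 − 36 + 24 = 2.


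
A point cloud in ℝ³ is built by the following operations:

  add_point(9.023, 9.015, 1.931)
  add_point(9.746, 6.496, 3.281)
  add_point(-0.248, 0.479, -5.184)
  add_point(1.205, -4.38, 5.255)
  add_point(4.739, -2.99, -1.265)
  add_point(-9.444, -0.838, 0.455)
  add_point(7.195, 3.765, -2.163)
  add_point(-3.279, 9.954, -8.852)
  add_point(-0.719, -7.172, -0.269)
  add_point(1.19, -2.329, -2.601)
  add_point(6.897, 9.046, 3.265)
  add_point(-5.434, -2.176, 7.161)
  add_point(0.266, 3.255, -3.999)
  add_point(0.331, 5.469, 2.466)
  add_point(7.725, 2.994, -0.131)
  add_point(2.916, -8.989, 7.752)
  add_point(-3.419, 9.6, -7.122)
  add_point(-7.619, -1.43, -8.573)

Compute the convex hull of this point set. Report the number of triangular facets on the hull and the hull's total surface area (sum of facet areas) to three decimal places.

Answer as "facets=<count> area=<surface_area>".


facets=26 area=873.262

Points on the hull: [0, 1, 2, 4, 5, 6, 7, 8, 10, 11, 13, 14, 15, 16, 17] (15 of 18).

Triangle areas on the boundary:
  f1: (p17, p7, p5) → 56.2076
  f2: (p11, p15, p5) → 35.8893
  f3: (p8, p15, p5) → 44.8355
  f4: (p8, p17, p5) → 48.1149
  f5: (p6, p17, p7) → 83.5218
  f6: (p10, p15, p1) → 31.9209
  f7: (p10, p11, p15) → 91.6032
  f8: (p4, p8, p17) → 42.3951
  f9: (p4, p8, p15) → 31.1636
  f10: (p0, p10, p1) → 3.6986
  f11: (p0, p10, p7) → 19.7003
  f12: (p0, p6, p1) → 9.6641
  f13: (p0, p6, p7) → 47.4088
  f14: (p16, p10, p7) → 9.9225
  f15: (p16, p7, p5) → 9.0071
  f16: (p16, p11, p5) → 52.6445
  f17: (p2, p6, p17) → 5.8698
  f18: (p2, p4, p17) → 20.8871
  f19: (p2, p4, p6) → 25.1293
  f20: (p14, p6, p1) → 5.2900
  f21: (p14, p4, p6) → 7.5783
  f22: (p14, p15, p1) → 38.0509
  f23: (p14, p4, p15) → 33.8432
  f24: (p13, p10, p11) → 25.7623
  f25: (p13, p16, p11) → 52.3736
  f26: (p13, p16, p10) → 40.7795
Σ area = 873.262

Check V−E+F: 15 − 39 + 26 = 2.


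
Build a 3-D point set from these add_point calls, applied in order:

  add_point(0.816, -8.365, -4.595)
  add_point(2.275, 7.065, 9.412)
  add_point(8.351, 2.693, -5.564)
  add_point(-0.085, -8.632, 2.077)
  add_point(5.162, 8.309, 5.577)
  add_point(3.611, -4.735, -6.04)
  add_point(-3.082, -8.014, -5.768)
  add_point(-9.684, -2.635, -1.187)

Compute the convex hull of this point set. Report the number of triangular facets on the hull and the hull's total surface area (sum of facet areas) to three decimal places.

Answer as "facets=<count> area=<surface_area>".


Extreme-point indices: [0, 1, 2, 3, 4, 5, 6, 7] — 8 of 8 on the boundary.

Triangle areas on the boundary:
  f1: (p1, p3, p7) → 100.2096
  f2: (p6, p2, p7) → 75.2635
  f3: (p6, p3, p7) → 40.2049
  f4: (p4, p2, p7) → 118.3140
  f5: (p4, p1, p7) → 46.2531
  f6: (p4, p3, p2) → 100.5074
  f7: (p4, p1, p3) → 43.3459
  f8: (p0, p6, p3) → 13.5871
  f9: (p5, p3, p2) → 37.2888
  f10: (p5, p0, p3) → 14.7928
  f11: (p5, p6, p2) → 17.3252
  f12: (p5, p0, p6) → 8.9780
Σ area = 616.070

Euler: V−E+F = 8−18+12 = 2.

facets=12 area=616.070


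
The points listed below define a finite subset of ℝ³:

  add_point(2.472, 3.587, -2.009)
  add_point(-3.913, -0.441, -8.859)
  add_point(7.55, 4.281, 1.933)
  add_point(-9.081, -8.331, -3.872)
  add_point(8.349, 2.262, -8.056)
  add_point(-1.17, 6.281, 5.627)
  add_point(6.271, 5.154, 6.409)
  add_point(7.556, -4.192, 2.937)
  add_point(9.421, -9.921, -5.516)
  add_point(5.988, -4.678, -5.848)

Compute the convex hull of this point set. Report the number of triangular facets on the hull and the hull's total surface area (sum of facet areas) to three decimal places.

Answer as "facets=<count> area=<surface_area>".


facets=12 area=784.646

8 of the 10 inputs are extreme points: [1, 2, 3, 4, 5, 6, 7, 8].

Per-facet area ½‖(b−a)×(c−a)‖:
  f1: (p1, p8, p3) → 88.3626
  f2: (p1, p5, p3) → 86.4021
  f3: (p4, p1, p8) → 78.0789
  f4: (p4, p1, p5) → 96.8763
  f5: (p7, p8, p3) → 92.3883
  f6: (p7, p5, p3) → 121.1632
  f7: (p6, p7, p5) → 37.0246
  f8: (p2, p4, p5) → 43.2858
  f9: (p2, p6, p5) → 17.5731
  f10: (p2, p4, p8) → 63.8434
  f11: (p2, p7, p8) → 39.4939
  f12: (p2, p6, p7) → 20.1532
Σ area = 784.646

Euler: V−E+F = 8−18+12 = 2.


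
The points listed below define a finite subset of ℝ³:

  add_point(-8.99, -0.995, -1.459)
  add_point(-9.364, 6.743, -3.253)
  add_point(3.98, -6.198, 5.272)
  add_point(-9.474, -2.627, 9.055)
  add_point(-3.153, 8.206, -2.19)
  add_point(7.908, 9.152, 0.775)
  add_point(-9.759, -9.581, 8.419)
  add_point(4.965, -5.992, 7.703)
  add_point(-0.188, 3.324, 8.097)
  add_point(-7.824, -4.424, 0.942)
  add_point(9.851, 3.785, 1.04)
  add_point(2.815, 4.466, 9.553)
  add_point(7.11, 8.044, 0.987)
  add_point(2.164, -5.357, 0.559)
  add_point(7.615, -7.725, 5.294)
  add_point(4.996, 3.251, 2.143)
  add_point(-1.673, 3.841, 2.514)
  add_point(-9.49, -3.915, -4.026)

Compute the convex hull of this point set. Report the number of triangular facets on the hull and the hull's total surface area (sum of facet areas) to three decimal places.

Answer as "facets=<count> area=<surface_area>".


Hull vertices (11/18): indices [1, 3, 4, 5, 6, 7, 10, 11, 13, 14, 17].

Area of each hull facet:
  f1: (p1, p17, p6) → 68.5235
  f2: (p11, p5, p10) → 30.7026
  f3: (p13, p17, p10) → 64.2842
  f4: (p4, p1, p17) → 33.4793
  f5: (p4, p5, p10) → 31.6821
  f6: (p4, p17, p10) → 95.7955
  f7: (p4, p11, p5) → 61.8276
  f8: (p4, p11, p1) → 38.4171
  f9: (p3, p1, p6) → 45.8194
  f10: (p3, p11, p6) → 41.8975
  f11: (p3, p11, p1) → 105.3944
  f12: (p14, p11, p10) → 65.3897
  f13: (p14, p13, p10) → 43.9983
  f14: (p14, p17, p6) → 118.3318
  f15: (p14, p13, p17) → 18.1461
  f16: (p7, p11, p6) → 82.1690
  f17: (p7, p14, p6) → 24.7578
  f18: (p7, p14, p11) → 16.2706
Σ area = 986.886

Check V−E+F: 11 − 27 + 18 = 2.

facets=18 area=986.886
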